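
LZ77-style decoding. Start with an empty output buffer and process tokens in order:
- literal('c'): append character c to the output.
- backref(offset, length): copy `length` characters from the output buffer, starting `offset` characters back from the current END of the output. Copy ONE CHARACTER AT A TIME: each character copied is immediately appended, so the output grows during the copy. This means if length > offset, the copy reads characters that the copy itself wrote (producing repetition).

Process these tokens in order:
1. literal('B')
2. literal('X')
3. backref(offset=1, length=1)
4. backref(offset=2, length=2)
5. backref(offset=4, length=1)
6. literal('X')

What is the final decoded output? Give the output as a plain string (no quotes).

Token 1: literal('B'). Output: "B"
Token 2: literal('X'). Output: "BX"
Token 3: backref(off=1, len=1). Copied 'X' from pos 1. Output: "BXX"
Token 4: backref(off=2, len=2). Copied 'XX' from pos 1. Output: "BXXXX"
Token 5: backref(off=4, len=1). Copied 'X' from pos 1. Output: "BXXXXX"
Token 6: literal('X'). Output: "BXXXXXX"

Answer: BXXXXXX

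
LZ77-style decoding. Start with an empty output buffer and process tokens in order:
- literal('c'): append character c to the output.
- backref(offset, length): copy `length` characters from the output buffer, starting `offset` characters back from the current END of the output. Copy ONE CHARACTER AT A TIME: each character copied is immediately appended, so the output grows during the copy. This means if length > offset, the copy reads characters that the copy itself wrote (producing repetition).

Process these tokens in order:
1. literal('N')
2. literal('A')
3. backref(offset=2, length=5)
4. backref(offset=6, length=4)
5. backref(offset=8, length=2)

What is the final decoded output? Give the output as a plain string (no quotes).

Token 1: literal('N'). Output: "N"
Token 2: literal('A'). Output: "NA"
Token 3: backref(off=2, len=5) (overlapping!). Copied 'NANAN' from pos 0. Output: "NANANAN"
Token 4: backref(off=6, len=4). Copied 'ANAN' from pos 1. Output: "NANANANANAN"
Token 5: backref(off=8, len=2). Copied 'AN' from pos 3. Output: "NANANANANANAN"

Answer: NANANANANANAN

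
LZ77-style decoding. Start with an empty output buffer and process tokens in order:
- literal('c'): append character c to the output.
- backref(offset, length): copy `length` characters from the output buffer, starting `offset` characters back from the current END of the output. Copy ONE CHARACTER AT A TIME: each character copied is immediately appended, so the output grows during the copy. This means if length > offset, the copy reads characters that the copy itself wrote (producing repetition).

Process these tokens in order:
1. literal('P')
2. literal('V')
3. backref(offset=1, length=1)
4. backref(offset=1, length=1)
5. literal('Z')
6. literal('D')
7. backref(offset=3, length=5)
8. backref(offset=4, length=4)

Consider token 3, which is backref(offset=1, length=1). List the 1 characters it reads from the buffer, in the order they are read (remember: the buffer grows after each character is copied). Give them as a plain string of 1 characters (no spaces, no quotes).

Token 1: literal('P'). Output: "P"
Token 2: literal('V'). Output: "PV"
Token 3: backref(off=1, len=1). Buffer before: "PV" (len 2)
  byte 1: read out[1]='V', append. Buffer now: "PVV"

Answer: V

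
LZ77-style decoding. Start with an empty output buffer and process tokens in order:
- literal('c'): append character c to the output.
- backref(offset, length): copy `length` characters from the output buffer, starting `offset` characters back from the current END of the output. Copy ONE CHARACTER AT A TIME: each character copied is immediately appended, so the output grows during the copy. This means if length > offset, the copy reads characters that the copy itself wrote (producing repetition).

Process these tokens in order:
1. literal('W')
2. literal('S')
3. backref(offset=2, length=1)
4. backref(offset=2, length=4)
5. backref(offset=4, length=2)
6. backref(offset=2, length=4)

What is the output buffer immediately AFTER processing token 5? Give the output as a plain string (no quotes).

Token 1: literal('W'). Output: "W"
Token 2: literal('S'). Output: "WS"
Token 3: backref(off=2, len=1). Copied 'W' from pos 0. Output: "WSW"
Token 4: backref(off=2, len=4) (overlapping!). Copied 'SWSW' from pos 1. Output: "WSWSWSW"
Token 5: backref(off=4, len=2). Copied 'SW' from pos 3. Output: "WSWSWSWSW"

Answer: WSWSWSWSW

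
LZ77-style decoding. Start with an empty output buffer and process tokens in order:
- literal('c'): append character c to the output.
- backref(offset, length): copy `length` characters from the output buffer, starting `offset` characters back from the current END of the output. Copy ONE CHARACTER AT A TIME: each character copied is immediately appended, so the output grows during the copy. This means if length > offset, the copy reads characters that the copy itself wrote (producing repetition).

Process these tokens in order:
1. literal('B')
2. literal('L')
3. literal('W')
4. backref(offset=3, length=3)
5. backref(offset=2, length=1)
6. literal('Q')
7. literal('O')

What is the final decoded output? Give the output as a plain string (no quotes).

Token 1: literal('B'). Output: "B"
Token 2: literal('L'). Output: "BL"
Token 3: literal('W'). Output: "BLW"
Token 4: backref(off=3, len=3). Copied 'BLW' from pos 0. Output: "BLWBLW"
Token 5: backref(off=2, len=1). Copied 'L' from pos 4. Output: "BLWBLWL"
Token 6: literal('Q'). Output: "BLWBLWLQ"
Token 7: literal('O'). Output: "BLWBLWLQO"

Answer: BLWBLWLQO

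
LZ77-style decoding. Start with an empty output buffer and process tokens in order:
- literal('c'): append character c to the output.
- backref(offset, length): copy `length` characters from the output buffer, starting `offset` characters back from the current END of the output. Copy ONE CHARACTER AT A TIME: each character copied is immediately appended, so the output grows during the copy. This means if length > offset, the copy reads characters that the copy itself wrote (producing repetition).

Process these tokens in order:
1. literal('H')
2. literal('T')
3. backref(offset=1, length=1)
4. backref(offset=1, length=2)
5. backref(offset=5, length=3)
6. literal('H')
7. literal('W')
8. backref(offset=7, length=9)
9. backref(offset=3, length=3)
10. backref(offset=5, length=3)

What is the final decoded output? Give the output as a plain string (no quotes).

Answer: HTTTTHTTHWTTHTTHWTTWTTTTW

Derivation:
Token 1: literal('H'). Output: "H"
Token 2: literal('T'). Output: "HT"
Token 3: backref(off=1, len=1). Copied 'T' from pos 1. Output: "HTT"
Token 4: backref(off=1, len=2) (overlapping!). Copied 'TT' from pos 2. Output: "HTTTT"
Token 5: backref(off=5, len=3). Copied 'HTT' from pos 0. Output: "HTTTTHTT"
Token 6: literal('H'). Output: "HTTTTHTTH"
Token 7: literal('W'). Output: "HTTTTHTTHW"
Token 8: backref(off=7, len=9) (overlapping!). Copied 'TTHTTHWTT' from pos 3. Output: "HTTTTHTTHWTTHTTHWTT"
Token 9: backref(off=3, len=3). Copied 'WTT' from pos 16. Output: "HTTTTHTTHWTTHTTHWTTWTT"
Token 10: backref(off=5, len=3). Copied 'TTW' from pos 17. Output: "HTTTTHTTHWTTHTTHWTTWTTTTW"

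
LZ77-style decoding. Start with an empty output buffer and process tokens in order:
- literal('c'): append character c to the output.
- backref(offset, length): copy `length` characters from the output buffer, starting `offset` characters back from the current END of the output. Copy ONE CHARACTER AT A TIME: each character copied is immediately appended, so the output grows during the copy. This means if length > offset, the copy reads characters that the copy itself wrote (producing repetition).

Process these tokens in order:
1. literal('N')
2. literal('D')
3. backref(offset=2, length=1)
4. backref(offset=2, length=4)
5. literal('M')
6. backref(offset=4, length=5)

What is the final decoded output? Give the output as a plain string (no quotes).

Answer: NDNDNDNMNDNMN

Derivation:
Token 1: literal('N'). Output: "N"
Token 2: literal('D'). Output: "ND"
Token 3: backref(off=2, len=1). Copied 'N' from pos 0. Output: "NDN"
Token 4: backref(off=2, len=4) (overlapping!). Copied 'DNDN' from pos 1. Output: "NDNDNDN"
Token 5: literal('M'). Output: "NDNDNDNM"
Token 6: backref(off=4, len=5) (overlapping!). Copied 'NDNMN' from pos 4. Output: "NDNDNDNMNDNMN"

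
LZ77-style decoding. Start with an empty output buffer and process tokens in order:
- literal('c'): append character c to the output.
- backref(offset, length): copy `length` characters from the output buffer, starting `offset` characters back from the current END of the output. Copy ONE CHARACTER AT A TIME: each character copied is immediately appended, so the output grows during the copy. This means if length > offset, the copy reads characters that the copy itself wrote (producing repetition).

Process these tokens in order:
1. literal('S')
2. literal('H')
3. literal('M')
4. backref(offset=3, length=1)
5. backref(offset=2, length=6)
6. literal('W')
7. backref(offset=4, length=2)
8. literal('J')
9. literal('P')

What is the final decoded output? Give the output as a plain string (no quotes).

Answer: SHMSMSMSMSWSMJP

Derivation:
Token 1: literal('S'). Output: "S"
Token 2: literal('H'). Output: "SH"
Token 3: literal('M'). Output: "SHM"
Token 4: backref(off=3, len=1). Copied 'S' from pos 0. Output: "SHMS"
Token 5: backref(off=2, len=6) (overlapping!). Copied 'MSMSMS' from pos 2. Output: "SHMSMSMSMS"
Token 6: literal('W'). Output: "SHMSMSMSMSW"
Token 7: backref(off=4, len=2). Copied 'SM' from pos 7. Output: "SHMSMSMSMSWSM"
Token 8: literal('J'). Output: "SHMSMSMSMSWSMJ"
Token 9: literal('P'). Output: "SHMSMSMSMSWSMJP"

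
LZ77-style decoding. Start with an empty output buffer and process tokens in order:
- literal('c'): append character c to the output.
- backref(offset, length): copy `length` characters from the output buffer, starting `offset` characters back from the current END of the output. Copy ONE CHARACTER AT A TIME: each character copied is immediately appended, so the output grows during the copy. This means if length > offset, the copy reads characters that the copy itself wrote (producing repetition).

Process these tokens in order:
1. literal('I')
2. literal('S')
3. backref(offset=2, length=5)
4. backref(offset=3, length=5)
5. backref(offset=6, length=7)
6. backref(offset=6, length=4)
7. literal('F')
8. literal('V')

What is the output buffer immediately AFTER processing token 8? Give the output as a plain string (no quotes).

Token 1: literal('I'). Output: "I"
Token 2: literal('S'). Output: "IS"
Token 3: backref(off=2, len=5) (overlapping!). Copied 'ISISI' from pos 0. Output: "ISISISI"
Token 4: backref(off=3, len=5) (overlapping!). Copied 'ISIIS' from pos 4. Output: "ISISISIISIIS"
Token 5: backref(off=6, len=7) (overlapping!). Copied 'IISIISI' from pos 6. Output: "ISISISIISIISIISIISI"
Token 6: backref(off=6, len=4). Copied 'ISII' from pos 13. Output: "ISISISIISIISIISIISIISII"
Token 7: literal('F'). Output: "ISISISIISIISIISIISIISIIF"
Token 8: literal('V'). Output: "ISISISIISIISIISIISIISIIFV"

Answer: ISISISIISIISIISIISIISIIFV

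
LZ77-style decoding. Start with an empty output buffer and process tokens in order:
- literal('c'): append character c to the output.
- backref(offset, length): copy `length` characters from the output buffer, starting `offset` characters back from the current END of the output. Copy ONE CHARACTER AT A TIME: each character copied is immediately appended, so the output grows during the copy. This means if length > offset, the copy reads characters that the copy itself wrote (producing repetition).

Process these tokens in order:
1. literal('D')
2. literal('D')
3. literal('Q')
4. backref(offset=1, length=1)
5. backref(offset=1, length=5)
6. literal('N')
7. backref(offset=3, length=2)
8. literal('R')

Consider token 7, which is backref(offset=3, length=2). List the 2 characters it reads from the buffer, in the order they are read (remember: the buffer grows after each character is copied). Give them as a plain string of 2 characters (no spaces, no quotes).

Token 1: literal('D'). Output: "D"
Token 2: literal('D'). Output: "DD"
Token 3: literal('Q'). Output: "DDQ"
Token 4: backref(off=1, len=1). Copied 'Q' from pos 2. Output: "DDQQ"
Token 5: backref(off=1, len=5) (overlapping!). Copied 'QQQQQ' from pos 3. Output: "DDQQQQQQQ"
Token 6: literal('N'). Output: "DDQQQQQQQN"
Token 7: backref(off=3, len=2). Buffer before: "DDQQQQQQQN" (len 10)
  byte 1: read out[7]='Q', append. Buffer now: "DDQQQQQQQNQ"
  byte 2: read out[8]='Q', append. Buffer now: "DDQQQQQQQNQQ"

Answer: QQ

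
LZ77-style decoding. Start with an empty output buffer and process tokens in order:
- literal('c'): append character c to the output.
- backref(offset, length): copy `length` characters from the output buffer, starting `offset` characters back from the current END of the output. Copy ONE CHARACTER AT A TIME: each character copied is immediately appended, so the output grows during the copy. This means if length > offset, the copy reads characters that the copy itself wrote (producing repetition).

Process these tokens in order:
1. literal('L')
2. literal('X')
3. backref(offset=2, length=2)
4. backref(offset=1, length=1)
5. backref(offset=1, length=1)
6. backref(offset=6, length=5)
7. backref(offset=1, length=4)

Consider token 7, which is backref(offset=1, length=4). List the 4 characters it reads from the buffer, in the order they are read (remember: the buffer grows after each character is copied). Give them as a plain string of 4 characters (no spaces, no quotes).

Token 1: literal('L'). Output: "L"
Token 2: literal('X'). Output: "LX"
Token 3: backref(off=2, len=2). Copied 'LX' from pos 0. Output: "LXLX"
Token 4: backref(off=1, len=1). Copied 'X' from pos 3. Output: "LXLXX"
Token 5: backref(off=1, len=1). Copied 'X' from pos 4. Output: "LXLXXX"
Token 6: backref(off=6, len=5). Copied 'LXLXX' from pos 0. Output: "LXLXXXLXLXX"
Token 7: backref(off=1, len=4). Buffer before: "LXLXXXLXLXX" (len 11)
  byte 1: read out[10]='X', append. Buffer now: "LXLXXXLXLXXX"
  byte 2: read out[11]='X', append. Buffer now: "LXLXXXLXLXXXX"
  byte 3: read out[12]='X', append. Buffer now: "LXLXXXLXLXXXXX"
  byte 4: read out[13]='X', append. Buffer now: "LXLXXXLXLXXXXXX"

Answer: XXXX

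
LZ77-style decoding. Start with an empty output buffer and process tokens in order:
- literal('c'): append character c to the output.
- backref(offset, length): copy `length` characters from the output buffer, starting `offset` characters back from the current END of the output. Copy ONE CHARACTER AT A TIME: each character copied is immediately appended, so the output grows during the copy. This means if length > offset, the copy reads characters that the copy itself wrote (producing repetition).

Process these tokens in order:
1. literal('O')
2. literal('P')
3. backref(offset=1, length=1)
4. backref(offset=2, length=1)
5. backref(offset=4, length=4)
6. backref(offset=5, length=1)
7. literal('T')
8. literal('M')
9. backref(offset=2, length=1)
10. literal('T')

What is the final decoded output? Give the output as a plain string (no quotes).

Answer: OPPPOPPPPTMTT

Derivation:
Token 1: literal('O'). Output: "O"
Token 2: literal('P'). Output: "OP"
Token 3: backref(off=1, len=1). Copied 'P' from pos 1. Output: "OPP"
Token 4: backref(off=2, len=1). Copied 'P' from pos 1. Output: "OPPP"
Token 5: backref(off=4, len=4). Copied 'OPPP' from pos 0. Output: "OPPPOPPP"
Token 6: backref(off=5, len=1). Copied 'P' from pos 3. Output: "OPPPOPPPP"
Token 7: literal('T'). Output: "OPPPOPPPPT"
Token 8: literal('M'). Output: "OPPPOPPPPTM"
Token 9: backref(off=2, len=1). Copied 'T' from pos 9. Output: "OPPPOPPPPTMT"
Token 10: literal('T'). Output: "OPPPOPPPPTMTT"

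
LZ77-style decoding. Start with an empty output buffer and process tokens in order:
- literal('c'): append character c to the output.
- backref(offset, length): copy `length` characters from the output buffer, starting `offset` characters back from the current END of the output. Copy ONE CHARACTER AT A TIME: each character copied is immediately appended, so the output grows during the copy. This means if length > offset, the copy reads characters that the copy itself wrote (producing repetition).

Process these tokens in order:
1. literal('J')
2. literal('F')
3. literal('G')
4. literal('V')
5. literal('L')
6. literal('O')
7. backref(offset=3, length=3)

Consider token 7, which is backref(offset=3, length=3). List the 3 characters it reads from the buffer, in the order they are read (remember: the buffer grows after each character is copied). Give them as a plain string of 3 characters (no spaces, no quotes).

Answer: VLO

Derivation:
Token 1: literal('J'). Output: "J"
Token 2: literal('F'). Output: "JF"
Token 3: literal('G'). Output: "JFG"
Token 4: literal('V'). Output: "JFGV"
Token 5: literal('L'). Output: "JFGVL"
Token 6: literal('O'). Output: "JFGVLO"
Token 7: backref(off=3, len=3). Buffer before: "JFGVLO" (len 6)
  byte 1: read out[3]='V', append. Buffer now: "JFGVLOV"
  byte 2: read out[4]='L', append. Buffer now: "JFGVLOVL"
  byte 3: read out[5]='O', append. Buffer now: "JFGVLOVLO"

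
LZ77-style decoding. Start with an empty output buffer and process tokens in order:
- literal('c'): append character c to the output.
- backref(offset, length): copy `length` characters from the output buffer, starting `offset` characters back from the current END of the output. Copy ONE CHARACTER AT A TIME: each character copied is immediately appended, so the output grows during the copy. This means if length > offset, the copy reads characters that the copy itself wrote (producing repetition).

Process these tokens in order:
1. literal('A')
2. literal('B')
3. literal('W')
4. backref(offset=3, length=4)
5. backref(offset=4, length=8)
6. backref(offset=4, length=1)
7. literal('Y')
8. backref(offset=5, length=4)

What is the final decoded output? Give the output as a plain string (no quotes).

Answer: ABWABWAABWAABWAAYBWAA

Derivation:
Token 1: literal('A'). Output: "A"
Token 2: literal('B'). Output: "AB"
Token 3: literal('W'). Output: "ABW"
Token 4: backref(off=3, len=4) (overlapping!). Copied 'ABWA' from pos 0. Output: "ABWABWA"
Token 5: backref(off=4, len=8) (overlapping!). Copied 'ABWAABWA' from pos 3. Output: "ABWABWAABWAABWA"
Token 6: backref(off=4, len=1). Copied 'A' from pos 11. Output: "ABWABWAABWAABWAA"
Token 7: literal('Y'). Output: "ABWABWAABWAABWAAY"
Token 8: backref(off=5, len=4). Copied 'BWAA' from pos 12. Output: "ABWABWAABWAABWAAYBWAA"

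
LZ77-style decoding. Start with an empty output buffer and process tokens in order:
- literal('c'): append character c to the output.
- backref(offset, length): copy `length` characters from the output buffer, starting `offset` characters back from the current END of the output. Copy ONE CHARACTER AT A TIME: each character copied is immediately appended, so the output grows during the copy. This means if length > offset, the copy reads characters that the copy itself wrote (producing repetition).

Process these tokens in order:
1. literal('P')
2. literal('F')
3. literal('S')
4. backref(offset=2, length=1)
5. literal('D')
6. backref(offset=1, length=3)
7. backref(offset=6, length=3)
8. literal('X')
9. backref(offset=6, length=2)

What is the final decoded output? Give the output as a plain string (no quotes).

Token 1: literal('P'). Output: "P"
Token 2: literal('F'). Output: "PF"
Token 3: literal('S'). Output: "PFS"
Token 4: backref(off=2, len=1). Copied 'F' from pos 1. Output: "PFSF"
Token 5: literal('D'). Output: "PFSFD"
Token 6: backref(off=1, len=3) (overlapping!). Copied 'DDD' from pos 4. Output: "PFSFDDDD"
Token 7: backref(off=6, len=3). Copied 'SFD' from pos 2. Output: "PFSFDDDDSFD"
Token 8: literal('X'). Output: "PFSFDDDDSFDX"
Token 9: backref(off=6, len=2). Copied 'DD' from pos 6. Output: "PFSFDDDDSFDXDD"

Answer: PFSFDDDDSFDXDD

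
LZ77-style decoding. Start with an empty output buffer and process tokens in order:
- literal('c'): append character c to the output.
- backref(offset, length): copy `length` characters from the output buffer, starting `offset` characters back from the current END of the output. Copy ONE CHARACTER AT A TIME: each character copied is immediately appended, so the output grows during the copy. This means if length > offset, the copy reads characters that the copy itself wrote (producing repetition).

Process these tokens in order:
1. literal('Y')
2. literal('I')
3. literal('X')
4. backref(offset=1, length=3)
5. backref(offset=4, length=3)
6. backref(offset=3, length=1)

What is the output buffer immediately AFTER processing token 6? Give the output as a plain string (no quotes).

Token 1: literal('Y'). Output: "Y"
Token 2: literal('I'). Output: "YI"
Token 3: literal('X'). Output: "YIX"
Token 4: backref(off=1, len=3) (overlapping!). Copied 'XXX' from pos 2. Output: "YIXXXX"
Token 5: backref(off=4, len=3). Copied 'XXX' from pos 2. Output: "YIXXXXXXX"
Token 6: backref(off=3, len=1). Copied 'X' from pos 6. Output: "YIXXXXXXXX"

Answer: YIXXXXXXXX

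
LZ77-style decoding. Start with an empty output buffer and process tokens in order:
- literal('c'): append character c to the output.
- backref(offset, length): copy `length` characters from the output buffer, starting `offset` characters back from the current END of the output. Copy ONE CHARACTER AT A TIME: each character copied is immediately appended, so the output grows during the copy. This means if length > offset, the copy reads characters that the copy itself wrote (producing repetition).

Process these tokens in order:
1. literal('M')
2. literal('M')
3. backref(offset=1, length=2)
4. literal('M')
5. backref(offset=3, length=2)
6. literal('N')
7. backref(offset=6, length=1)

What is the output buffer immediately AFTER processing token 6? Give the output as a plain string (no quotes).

Answer: MMMMMMMN

Derivation:
Token 1: literal('M'). Output: "M"
Token 2: literal('M'). Output: "MM"
Token 3: backref(off=1, len=2) (overlapping!). Copied 'MM' from pos 1. Output: "MMMM"
Token 4: literal('M'). Output: "MMMMM"
Token 5: backref(off=3, len=2). Copied 'MM' from pos 2. Output: "MMMMMMM"
Token 6: literal('N'). Output: "MMMMMMMN"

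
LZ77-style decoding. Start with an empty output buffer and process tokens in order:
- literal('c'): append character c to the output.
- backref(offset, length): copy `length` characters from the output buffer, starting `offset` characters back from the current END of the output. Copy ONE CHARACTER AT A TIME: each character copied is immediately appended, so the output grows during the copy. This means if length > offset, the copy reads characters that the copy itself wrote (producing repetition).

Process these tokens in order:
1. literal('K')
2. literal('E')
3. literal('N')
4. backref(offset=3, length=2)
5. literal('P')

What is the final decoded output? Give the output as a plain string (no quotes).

Answer: KENKEP

Derivation:
Token 1: literal('K'). Output: "K"
Token 2: literal('E'). Output: "KE"
Token 3: literal('N'). Output: "KEN"
Token 4: backref(off=3, len=2). Copied 'KE' from pos 0. Output: "KENKE"
Token 5: literal('P'). Output: "KENKEP"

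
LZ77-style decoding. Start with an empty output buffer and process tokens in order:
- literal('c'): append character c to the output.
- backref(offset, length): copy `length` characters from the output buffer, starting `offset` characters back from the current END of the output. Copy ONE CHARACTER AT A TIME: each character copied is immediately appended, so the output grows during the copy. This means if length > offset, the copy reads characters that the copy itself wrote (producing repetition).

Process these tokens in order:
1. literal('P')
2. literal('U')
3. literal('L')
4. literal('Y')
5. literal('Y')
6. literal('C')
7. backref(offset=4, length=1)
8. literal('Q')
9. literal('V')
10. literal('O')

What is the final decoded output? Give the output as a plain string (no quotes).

Token 1: literal('P'). Output: "P"
Token 2: literal('U'). Output: "PU"
Token 3: literal('L'). Output: "PUL"
Token 4: literal('Y'). Output: "PULY"
Token 5: literal('Y'). Output: "PULYY"
Token 6: literal('C'). Output: "PULYYC"
Token 7: backref(off=4, len=1). Copied 'L' from pos 2. Output: "PULYYCL"
Token 8: literal('Q'). Output: "PULYYCLQ"
Token 9: literal('V'). Output: "PULYYCLQV"
Token 10: literal('O'). Output: "PULYYCLQVO"

Answer: PULYYCLQVO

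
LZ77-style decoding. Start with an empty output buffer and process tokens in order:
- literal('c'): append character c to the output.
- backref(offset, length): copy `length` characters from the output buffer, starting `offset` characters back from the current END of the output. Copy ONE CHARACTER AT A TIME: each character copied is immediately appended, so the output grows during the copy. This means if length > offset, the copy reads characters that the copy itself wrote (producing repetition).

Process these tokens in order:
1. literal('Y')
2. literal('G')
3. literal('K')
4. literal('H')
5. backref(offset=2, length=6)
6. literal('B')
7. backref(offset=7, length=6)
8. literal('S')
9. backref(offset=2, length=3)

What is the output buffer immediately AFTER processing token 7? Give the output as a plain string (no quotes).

Token 1: literal('Y'). Output: "Y"
Token 2: literal('G'). Output: "YG"
Token 3: literal('K'). Output: "YGK"
Token 4: literal('H'). Output: "YGKH"
Token 5: backref(off=2, len=6) (overlapping!). Copied 'KHKHKH' from pos 2. Output: "YGKHKHKHKH"
Token 6: literal('B'). Output: "YGKHKHKHKHB"
Token 7: backref(off=7, len=6). Copied 'KHKHKH' from pos 4. Output: "YGKHKHKHKHBKHKHKH"

Answer: YGKHKHKHKHBKHKHKH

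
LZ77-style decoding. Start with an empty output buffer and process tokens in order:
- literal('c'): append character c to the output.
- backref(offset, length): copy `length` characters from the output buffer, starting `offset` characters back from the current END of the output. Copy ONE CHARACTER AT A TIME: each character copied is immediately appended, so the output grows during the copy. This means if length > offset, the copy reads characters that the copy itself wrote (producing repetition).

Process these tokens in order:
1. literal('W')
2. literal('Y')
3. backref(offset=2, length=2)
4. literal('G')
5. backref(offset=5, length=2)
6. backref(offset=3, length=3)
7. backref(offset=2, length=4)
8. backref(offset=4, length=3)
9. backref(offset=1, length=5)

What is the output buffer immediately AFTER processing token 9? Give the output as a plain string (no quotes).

Answer: WYWYGWYGWYWYWYWYWWWWWW

Derivation:
Token 1: literal('W'). Output: "W"
Token 2: literal('Y'). Output: "WY"
Token 3: backref(off=2, len=2). Copied 'WY' from pos 0. Output: "WYWY"
Token 4: literal('G'). Output: "WYWYG"
Token 5: backref(off=5, len=2). Copied 'WY' from pos 0. Output: "WYWYGWY"
Token 6: backref(off=3, len=3). Copied 'GWY' from pos 4. Output: "WYWYGWYGWY"
Token 7: backref(off=2, len=4) (overlapping!). Copied 'WYWY' from pos 8. Output: "WYWYGWYGWYWYWY"
Token 8: backref(off=4, len=3). Copied 'WYW' from pos 10. Output: "WYWYGWYGWYWYWYWYW"
Token 9: backref(off=1, len=5) (overlapping!). Copied 'WWWWW' from pos 16. Output: "WYWYGWYGWYWYWYWYWWWWWW"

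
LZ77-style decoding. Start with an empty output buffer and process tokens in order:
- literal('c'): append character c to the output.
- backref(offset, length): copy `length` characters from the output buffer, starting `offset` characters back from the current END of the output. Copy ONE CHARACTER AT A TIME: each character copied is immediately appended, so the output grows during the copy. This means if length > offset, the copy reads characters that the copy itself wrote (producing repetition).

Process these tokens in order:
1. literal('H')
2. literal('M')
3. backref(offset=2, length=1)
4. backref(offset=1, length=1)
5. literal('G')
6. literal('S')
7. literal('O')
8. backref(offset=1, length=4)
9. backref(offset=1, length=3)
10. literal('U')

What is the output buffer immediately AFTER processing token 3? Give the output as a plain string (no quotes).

Token 1: literal('H'). Output: "H"
Token 2: literal('M'). Output: "HM"
Token 3: backref(off=2, len=1). Copied 'H' from pos 0. Output: "HMH"

Answer: HMH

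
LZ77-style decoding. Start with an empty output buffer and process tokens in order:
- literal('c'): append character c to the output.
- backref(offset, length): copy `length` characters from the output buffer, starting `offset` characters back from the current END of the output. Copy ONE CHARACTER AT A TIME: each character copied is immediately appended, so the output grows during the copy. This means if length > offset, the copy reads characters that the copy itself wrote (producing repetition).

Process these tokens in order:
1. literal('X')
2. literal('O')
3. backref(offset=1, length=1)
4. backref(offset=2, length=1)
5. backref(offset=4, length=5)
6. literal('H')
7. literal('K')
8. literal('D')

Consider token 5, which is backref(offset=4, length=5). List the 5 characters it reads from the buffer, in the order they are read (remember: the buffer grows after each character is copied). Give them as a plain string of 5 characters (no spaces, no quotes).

Token 1: literal('X'). Output: "X"
Token 2: literal('O'). Output: "XO"
Token 3: backref(off=1, len=1). Copied 'O' from pos 1. Output: "XOO"
Token 4: backref(off=2, len=1). Copied 'O' from pos 1. Output: "XOOO"
Token 5: backref(off=4, len=5). Buffer before: "XOOO" (len 4)
  byte 1: read out[0]='X', append. Buffer now: "XOOOX"
  byte 2: read out[1]='O', append. Buffer now: "XOOOXO"
  byte 3: read out[2]='O', append. Buffer now: "XOOOXOO"
  byte 4: read out[3]='O', append. Buffer now: "XOOOXOOO"
  byte 5: read out[4]='X', append. Buffer now: "XOOOXOOOX"

Answer: XOOOX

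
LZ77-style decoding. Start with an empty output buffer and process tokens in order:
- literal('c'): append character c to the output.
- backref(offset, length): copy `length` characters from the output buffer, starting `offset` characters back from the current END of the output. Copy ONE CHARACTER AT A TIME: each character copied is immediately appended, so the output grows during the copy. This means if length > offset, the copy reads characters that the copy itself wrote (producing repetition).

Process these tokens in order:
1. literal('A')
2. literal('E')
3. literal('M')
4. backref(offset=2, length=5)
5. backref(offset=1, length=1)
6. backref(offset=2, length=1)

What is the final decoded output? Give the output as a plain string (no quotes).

Token 1: literal('A'). Output: "A"
Token 2: literal('E'). Output: "AE"
Token 3: literal('M'). Output: "AEM"
Token 4: backref(off=2, len=5) (overlapping!). Copied 'EMEME' from pos 1. Output: "AEMEMEME"
Token 5: backref(off=1, len=1). Copied 'E' from pos 7. Output: "AEMEMEMEE"
Token 6: backref(off=2, len=1). Copied 'E' from pos 7. Output: "AEMEMEMEEE"

Answer: AEMEMEMEEE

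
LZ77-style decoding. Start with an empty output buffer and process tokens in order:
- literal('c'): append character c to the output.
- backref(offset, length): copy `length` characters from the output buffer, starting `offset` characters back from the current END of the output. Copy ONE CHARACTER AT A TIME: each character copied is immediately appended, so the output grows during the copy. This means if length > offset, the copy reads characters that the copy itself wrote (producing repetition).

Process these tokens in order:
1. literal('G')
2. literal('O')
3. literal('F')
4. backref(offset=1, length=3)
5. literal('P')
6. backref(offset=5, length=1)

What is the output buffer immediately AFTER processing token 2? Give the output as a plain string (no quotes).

Answer: GO

Derivation:
Token 1: literal('G'). Output: "G"
Token 2: literal('O'). Output: "GO"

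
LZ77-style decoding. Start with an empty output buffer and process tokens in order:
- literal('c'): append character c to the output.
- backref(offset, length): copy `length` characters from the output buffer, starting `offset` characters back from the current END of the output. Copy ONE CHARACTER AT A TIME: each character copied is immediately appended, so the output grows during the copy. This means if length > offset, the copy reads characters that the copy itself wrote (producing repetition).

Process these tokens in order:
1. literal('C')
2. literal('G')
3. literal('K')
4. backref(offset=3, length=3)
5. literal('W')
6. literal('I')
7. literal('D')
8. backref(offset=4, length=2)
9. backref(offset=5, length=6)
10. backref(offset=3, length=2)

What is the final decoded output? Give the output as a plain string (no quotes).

Token 1: literal('C'). Output: "C"
Token 2: literal('G'). Output: "CG"
Token 3: literal('K'). Output: "CGK"
Token 4: backref(off=3, len=3). Copied 'CGK' from pos 0. Output: "CGKCGK"
Token 5: literal('W'). Output: "CGKCGKW"
Token 6: literal('I'). Output: "CGKCGKWI"
Token 7: literal('D'). Output: "CGKCGKWID"
Token 8: backref(off=4, len=2). Copied 'KW' from pos 5. Output: "CGKCGKWIDKW"
Token 9: backref(off=5, len=6) (overlapping!). Copied 'WIDKWW' from pos 6. Output: "CGKCGKWIDKWWIDKWW"
Token 10: backref(off=3, len=2). Copied 'KW' from pos 14. Output: "CGKCGKWIDKWWIDKWWKW"

Answer: CGKCGKWIDKWWIDKWWKW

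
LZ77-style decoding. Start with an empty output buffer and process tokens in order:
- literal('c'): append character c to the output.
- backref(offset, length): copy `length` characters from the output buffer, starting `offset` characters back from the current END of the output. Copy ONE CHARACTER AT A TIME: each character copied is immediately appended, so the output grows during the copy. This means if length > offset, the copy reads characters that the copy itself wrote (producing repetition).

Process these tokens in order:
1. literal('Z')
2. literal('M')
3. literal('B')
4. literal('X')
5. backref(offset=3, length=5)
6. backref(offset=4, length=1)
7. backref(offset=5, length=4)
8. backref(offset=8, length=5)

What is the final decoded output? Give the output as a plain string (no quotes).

Answer: ZMBXMBXMBBBXMBXMBBB

Derivation:
Token 1: literal('Z'). Output: "Z"
Token 2: literal('M'). Output: "ZM"
Token 3: literal('B'). Output: "ZMB"
Token 4: literal('X'). Output: "ZMBX"
Token 5: backref(off=3, len=5) (overlapping!). Copied 'MBXMB' from pos 1. Output: "ZMBXMBXMB"
Token 6: backref(off=4, len=1). Copied 'B' from pos 5. Output: "ZMBXMBXMBB"
Token 7: backref(off=5, len=4). Copied 'BXMB' from pos 5. Output: "ZMBXMBXMBBBXMB"
Token 8: backref(off=8, len=5). Copied 'XMBBB' from pos 6. Output: "ZMBXMBXMBBBXMBXMBBB"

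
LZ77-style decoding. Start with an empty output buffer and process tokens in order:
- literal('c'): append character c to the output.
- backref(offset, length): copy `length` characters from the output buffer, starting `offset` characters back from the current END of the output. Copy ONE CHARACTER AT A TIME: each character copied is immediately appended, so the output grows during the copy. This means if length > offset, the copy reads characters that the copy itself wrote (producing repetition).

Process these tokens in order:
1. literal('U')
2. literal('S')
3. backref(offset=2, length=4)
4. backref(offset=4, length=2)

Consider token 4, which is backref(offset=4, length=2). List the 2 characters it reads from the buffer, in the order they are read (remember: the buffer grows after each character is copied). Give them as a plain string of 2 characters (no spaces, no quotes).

Answer: US

Derivation:
Token 1: literal('U'). Output: "U"
Token 2: literal('S'). Output: "US"
Token 3: backref(off=2, len=4) (overlapping!). Copied 'USUS' from pos 0. Output: "USUSUS"
Token 4: backref(off=4, len=2). Buffer before: "USUSUS" (len 6)
  byte 1: read out[2]='U', append. Buffer now: "USUSUSU"
  byte 2: read out[3]='S', append. Buffer now: "USUSUSUS"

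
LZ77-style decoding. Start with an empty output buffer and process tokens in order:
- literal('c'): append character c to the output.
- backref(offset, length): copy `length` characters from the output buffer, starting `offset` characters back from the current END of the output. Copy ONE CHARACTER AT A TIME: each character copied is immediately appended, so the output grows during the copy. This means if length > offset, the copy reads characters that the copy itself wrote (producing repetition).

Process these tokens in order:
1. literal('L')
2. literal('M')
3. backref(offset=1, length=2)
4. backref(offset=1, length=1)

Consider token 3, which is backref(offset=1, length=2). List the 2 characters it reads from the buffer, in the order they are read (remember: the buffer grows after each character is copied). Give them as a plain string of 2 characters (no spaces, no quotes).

Token 1: literal('L'). Output: "L"
Token 2: literal('M'). Output: "LM"
Token 3: backref(off=1, len=2). Buffer before: "LM" (len 2)
  byte 1: read out[1]='M', append. Buffer now: "LMM"
  byte 2: read out[2]='M', append. Buffer now: "LMMM"

Answer: MM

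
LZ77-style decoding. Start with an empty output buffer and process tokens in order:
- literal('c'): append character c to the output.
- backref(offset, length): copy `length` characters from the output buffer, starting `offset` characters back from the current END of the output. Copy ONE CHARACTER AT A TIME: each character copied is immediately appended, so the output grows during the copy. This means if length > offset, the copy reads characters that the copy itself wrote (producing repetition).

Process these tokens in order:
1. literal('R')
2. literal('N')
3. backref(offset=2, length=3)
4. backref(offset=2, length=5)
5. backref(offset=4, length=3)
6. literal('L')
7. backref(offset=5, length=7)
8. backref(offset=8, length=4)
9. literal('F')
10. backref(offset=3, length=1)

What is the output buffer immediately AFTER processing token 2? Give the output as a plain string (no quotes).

Token 1: literal('R'). Output: "R"
Token 2: literal('N'). Output: "RN"

Answer: RN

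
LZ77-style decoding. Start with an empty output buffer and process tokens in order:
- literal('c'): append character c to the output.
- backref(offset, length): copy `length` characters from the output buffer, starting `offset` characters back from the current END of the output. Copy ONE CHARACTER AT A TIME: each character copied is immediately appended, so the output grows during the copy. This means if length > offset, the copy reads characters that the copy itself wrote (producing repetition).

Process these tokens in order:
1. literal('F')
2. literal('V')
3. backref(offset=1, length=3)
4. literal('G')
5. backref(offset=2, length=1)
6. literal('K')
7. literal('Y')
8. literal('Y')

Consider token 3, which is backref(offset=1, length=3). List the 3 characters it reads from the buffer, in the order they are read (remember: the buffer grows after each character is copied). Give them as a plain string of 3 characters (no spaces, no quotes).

Answer: VVV

Derivation:
Token 1: literal('F'). Output: "F"
Token 2: literal('V'). Output: "FV"
Token 3: backref(off=1, len=3). Buffer before: "FV" (len 2)
  byte 1: read out[1]='V', append. Buffer now: "FVV"
  byte 2: read out[2]='V', append. Buffer now: "FVVV"
  byte 3: read out[3]='V', append. Buffer now: "FVVVV"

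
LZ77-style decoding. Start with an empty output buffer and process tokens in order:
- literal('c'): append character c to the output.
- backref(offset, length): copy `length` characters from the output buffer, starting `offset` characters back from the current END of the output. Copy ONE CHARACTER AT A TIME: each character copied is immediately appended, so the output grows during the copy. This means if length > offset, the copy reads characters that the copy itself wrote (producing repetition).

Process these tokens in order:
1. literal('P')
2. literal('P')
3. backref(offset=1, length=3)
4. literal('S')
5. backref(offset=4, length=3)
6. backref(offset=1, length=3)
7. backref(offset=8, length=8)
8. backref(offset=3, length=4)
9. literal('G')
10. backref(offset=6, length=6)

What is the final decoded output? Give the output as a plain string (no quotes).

Answer: PPPPPSPPPPPPPSPPPPPPPPPPGPPPPPG

Derivation:
Token 1: literal('P'). Output: "P"
Token 2: literal('P'). Output: "PP"
Token 3: backref(off=1, len=3) (overlapping!). Copied 'PPP' from pos 1. Output: "PPPPP"
Token 4: literal('S'). Output: "PPPPPS"
Token 5: backref(off=4, len=3). Copied 'PPP' from pos 2. Output: "PPPPPSPPP"
Token 6: backref(off=1, len=3) (overlapping!). Copied 'PPP' from pos 8. Output: "PPPPPSPPPPPP"
Token 7: backref(off=8, len=8). Copied 'PSPPPPPP' from pos 4. Output: "PPPPPSPPPPPPPSPPPPPP"
Token 8: backref(off=3, len=4) (overlapping!). Copied 'PPPP' from pos 17. Output: "PPPPPSPPPPPPPSPPPPPPPPPP"
Token 9: literal('G'). Output: "PPPPPSPPPPPPPSPPPPPPPPPPG"
Token 10: backref(off=6, len=6). Copied 'PPPPPG' from pos 19. Output: "PPPPPSPPPPPPPSPPPPPPPPPPGPPPPPG"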